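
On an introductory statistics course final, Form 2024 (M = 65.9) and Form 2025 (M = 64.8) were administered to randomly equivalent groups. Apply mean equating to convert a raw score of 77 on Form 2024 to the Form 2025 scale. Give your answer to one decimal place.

75.9

Mean equating: y = x + (M_Y − M_X) = 77 + (64.8 − 65.9) = 75.9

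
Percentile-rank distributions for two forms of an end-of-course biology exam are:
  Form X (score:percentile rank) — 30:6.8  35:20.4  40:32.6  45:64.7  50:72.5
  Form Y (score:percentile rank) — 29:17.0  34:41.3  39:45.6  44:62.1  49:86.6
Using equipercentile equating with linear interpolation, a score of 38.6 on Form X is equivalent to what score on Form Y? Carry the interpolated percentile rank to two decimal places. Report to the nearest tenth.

31.5

PR of 38.6 on Form X: 20.4 + (38.6 − 35)/(40 − 35) × (32.6 − 20.4) = 29.18
On Form Y, PR 29.18 falls between score 29 (PR 17.0) and 34 (PR 41.3).
Interpolate: 29 + (29.18 − 17.0)/(41.3 − 17.0) × (34 − 29) = 31.5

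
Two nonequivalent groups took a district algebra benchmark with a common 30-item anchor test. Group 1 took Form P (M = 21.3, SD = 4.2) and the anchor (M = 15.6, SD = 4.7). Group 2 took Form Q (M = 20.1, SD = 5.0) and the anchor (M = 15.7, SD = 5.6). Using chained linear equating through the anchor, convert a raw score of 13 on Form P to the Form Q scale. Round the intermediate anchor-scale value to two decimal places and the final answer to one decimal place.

11.7

Form P → anchor (Group 1): v = (4.7/4.2)(13 − 21.3) + 15.6 = 6.31
anchor → Form Q (Group 2): y = (5.0/5.6)(6.31 − 15.7) + 20.1 = 11.7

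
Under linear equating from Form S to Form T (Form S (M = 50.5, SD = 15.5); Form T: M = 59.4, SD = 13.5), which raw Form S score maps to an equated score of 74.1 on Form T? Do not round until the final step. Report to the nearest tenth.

Invert y = (SD_Y/SD_X)(x − M_X) + M_Y:
x = (SD_X/SD_Y)(y − M_Y) + M_X = (15.5/13.5)(74.1 − 59.4) + 50.5
x = 1.148148 × 14.700 + 50.5 = 67.4

67.4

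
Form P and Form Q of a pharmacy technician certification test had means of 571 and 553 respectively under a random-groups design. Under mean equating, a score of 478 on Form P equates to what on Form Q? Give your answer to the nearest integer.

460

Mean equating: y = x + (M_Y − M_X) = 478 + (553 − 571) = 460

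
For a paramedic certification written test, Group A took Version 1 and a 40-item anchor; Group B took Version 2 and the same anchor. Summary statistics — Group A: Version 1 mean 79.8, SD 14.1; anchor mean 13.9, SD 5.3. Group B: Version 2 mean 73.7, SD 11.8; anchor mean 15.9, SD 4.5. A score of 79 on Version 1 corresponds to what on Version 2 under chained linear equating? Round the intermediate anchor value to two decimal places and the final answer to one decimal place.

Version 1 → anchor (Group A): v = (5.3/14.1)(79 − 79.8) + 13.9 = 13.60
anchor → Version 2 (Group B): y = (11.8/4.5)(13.60 − 15.9) + 73.7 = 67.7

67.7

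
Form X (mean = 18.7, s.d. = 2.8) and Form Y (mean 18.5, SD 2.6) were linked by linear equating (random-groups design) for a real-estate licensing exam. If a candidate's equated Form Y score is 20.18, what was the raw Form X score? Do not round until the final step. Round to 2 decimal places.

Invert y = (SD_Y/SD_X)(x − M_X) + M_Y:
x = (SD_X/SD_Y)(y − M_Y) + M_X = (2.8/2.6)(20.18 − 18.5) + 18.7
x = 1.076923 × 1.680 + 18.7 = 20.51

20.51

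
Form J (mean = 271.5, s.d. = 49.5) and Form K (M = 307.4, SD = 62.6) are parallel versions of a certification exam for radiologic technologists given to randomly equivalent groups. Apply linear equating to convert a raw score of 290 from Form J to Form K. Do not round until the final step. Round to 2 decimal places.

330.80

Linear equating: y = (SD_Y/SD_X)(x − M_X) + M_Y
y = (62.6/49.5)(290 − 271.5) + 307.4
y = 1.264646 × 18.5 + 307.4 = 23.3960 + 307.4 = 330.80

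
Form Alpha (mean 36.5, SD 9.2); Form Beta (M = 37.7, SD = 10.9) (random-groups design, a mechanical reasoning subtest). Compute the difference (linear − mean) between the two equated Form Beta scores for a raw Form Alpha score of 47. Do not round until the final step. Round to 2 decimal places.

Mean-equated: 47 + (37.7 − 36.5) = 48.20
Linear-equated: (10.9/9.2)(47 − 36.5) + 37.7 = 50.140
Difference = 50.140 − 48.20 = 1.94

1.94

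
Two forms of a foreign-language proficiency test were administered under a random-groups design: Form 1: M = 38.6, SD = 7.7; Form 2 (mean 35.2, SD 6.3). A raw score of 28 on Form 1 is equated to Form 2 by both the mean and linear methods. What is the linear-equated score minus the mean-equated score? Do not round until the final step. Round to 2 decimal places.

1.93

Mean-equated: 28 + (35.2 − 38.6) = 24.60
Linear-equated: (6.3/7.7)(28 − 38.6) + 35.2 = 26.527
Difference = 26.527 − 24.60 = 1.93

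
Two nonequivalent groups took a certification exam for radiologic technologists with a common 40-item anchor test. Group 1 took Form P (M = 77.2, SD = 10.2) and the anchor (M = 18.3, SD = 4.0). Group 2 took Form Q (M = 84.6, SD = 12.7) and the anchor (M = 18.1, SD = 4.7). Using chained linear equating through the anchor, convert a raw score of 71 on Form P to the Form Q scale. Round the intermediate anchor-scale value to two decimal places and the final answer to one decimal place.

Form P → anchor (Group 1): v = (4.0/10.2)(71 − 77.2) + 18.3 = 15.87
anchor → Form Q (Group 2): y = (12.7/4.7)(15.87 − 18.1) + 84.6 = 78.6

78.6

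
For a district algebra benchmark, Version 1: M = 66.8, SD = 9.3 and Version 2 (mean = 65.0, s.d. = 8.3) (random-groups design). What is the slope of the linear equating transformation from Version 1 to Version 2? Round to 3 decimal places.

A = SD_Y / SD_X = 8.3 / 9.3 = 0.892

0.892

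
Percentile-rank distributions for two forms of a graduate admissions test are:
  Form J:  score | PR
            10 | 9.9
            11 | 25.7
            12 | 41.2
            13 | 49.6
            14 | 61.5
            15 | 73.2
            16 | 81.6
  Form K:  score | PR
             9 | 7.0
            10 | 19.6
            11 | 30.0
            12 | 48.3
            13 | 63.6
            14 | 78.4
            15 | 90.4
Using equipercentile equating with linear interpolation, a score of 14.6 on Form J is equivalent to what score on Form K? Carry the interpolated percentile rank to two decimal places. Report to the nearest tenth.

PR of 14.6 on Form J: 61.5 + (14.6 − 14)/(15 − 14) × (73.2 − 61.5) = 68.52
On Form K, PR 68.52 falls between score 13 (PR 63.6) and 14 (PR 78.4).
Interpolate: 13 + (68.52 − 63.6)/(78.4 − 63.6) × (14 − 13) = 13.3

13.3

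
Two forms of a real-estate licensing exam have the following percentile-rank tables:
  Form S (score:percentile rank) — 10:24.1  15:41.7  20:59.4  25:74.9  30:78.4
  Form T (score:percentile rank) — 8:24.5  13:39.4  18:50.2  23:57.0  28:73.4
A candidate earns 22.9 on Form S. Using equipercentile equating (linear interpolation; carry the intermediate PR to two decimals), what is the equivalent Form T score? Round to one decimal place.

PR of 22.9 on Form S: 59.4 + (22.9 − 20)/(25 − 20) × (74.9 − 59.4) = 68.39
On Form T, PR 68.39 falls between score 23 (PR 57.0) and 28 (PR 73.4).
Interpolate: 23 + (68.39 − 57.0)/(73.4 − 57.0) × (28 − 23) = 26.5

26.5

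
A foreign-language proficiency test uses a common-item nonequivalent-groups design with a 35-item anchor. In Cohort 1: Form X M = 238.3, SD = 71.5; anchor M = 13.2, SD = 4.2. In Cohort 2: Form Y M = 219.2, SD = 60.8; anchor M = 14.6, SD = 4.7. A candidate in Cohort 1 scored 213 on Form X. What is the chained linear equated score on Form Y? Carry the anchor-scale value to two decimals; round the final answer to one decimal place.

Form X → anchor (Cohort 1): v = (4.2/71.5)(213 − 238.3) + 13.2 = 11.71
anchor → Form Y (Cohort 2): y = (60.8/4.7)(11.71 − 14.6) + 219.2 = 181.8

181.8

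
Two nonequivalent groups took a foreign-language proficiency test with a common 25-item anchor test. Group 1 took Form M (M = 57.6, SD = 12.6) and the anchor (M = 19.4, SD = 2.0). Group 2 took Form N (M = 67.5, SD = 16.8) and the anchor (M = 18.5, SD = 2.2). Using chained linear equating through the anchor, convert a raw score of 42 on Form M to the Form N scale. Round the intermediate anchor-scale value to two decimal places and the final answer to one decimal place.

55.4

Form M → anchor (Group 1): v = (2.0/12.6)(42 − 57.6) + 19.4 = 16.92
anchor → Form N (Group 2): y = (16.8/2.2)(16.92 − 18.5) + 67.5 = 55.4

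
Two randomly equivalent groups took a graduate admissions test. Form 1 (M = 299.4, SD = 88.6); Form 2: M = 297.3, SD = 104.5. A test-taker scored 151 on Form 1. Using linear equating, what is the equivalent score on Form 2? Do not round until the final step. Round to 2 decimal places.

122.27

Linear equating: y = (SD_Y/SD_X)(x − M_X) + M_Y
y = (104.5/88.6)(151 − 299.4) + 297.3
y = 1.179458 × -148.4 + 297.3 = -175.0316 + 297.3 = 122.27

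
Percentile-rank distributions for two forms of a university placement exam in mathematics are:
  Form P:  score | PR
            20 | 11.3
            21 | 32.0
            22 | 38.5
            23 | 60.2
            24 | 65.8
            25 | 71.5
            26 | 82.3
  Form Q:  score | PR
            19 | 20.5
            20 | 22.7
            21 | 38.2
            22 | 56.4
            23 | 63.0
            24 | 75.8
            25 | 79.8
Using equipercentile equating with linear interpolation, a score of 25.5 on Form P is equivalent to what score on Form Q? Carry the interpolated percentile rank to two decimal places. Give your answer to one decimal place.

PR of 25.5 on Form P: 71.5 + (25.5 − 25)/(26 − 25) × (82.3 − 71.5) = 76.90
On Form Q, PR 76.90 falls between score 24 (PR 75.8) and 25 (PR 79.8).
Interpolate: 24 + (76.90 − 75.8)/(79.8 − 75.8) × (25 − 24) = 24.3

24.3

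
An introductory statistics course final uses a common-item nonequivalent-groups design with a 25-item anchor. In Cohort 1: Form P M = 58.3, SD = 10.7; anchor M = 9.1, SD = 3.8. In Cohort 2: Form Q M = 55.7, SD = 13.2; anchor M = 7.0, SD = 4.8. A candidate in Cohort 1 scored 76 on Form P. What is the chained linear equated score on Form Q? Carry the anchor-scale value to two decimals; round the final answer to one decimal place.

78.8

Form P → anchor (Cohort 1): v = (3.8/10.7)(76 − 58.3) + 9.1 = 15.39
anchor → Form Q (Cohort 2): y = (13.2/4.8)(15.39 − 7.0) + 55.7 = 78.8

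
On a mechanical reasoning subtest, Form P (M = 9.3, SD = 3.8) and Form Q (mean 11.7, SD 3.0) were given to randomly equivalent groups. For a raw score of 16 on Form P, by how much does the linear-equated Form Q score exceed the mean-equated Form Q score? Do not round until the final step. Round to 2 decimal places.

Mean-equated: 16 + (11.7 − 9.3) = 18.40
Linear-equated: (3.0/3.8)(16 − 9.3) + 11.7 = 16.989
Difference = 16.989 − 18.40 = -1.41

-1.41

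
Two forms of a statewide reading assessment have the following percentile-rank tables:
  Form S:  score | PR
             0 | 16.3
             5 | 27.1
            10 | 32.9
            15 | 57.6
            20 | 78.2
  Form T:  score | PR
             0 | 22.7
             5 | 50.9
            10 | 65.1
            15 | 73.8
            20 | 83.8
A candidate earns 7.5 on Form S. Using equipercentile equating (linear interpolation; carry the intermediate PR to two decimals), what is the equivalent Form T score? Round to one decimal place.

PR of 7.5 on Form S: 27.1 + (7.5 − 5)/(10 − 5) × (32.9 − 27.1) = 30.00
On Form T, PR 30.00 falls between score 0 (PR 22.7) and 5 (PR 50.9).
Interpolate: 0 + (30.00 − 22.7)/(50.9 − 22.7) × (5 − 0) = 1.3

1.3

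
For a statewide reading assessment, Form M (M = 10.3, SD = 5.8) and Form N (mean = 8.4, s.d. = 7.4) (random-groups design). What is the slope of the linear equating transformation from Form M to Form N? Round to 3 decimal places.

A = SD_Y / SD_X = 7.4 / 5.8 = 1.276

1.276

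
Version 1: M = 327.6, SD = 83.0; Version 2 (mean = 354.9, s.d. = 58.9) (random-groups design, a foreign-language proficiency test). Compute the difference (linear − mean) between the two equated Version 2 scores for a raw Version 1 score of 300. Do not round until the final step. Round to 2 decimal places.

8.01

Mean-equated: 300 + (354.9 − 327.6) = 327.30
Linear-equated: (58.9/83.0)(300 − 327.6) + 354.9 = 335.314
Difference = 335.314 − 327.30 = 8.01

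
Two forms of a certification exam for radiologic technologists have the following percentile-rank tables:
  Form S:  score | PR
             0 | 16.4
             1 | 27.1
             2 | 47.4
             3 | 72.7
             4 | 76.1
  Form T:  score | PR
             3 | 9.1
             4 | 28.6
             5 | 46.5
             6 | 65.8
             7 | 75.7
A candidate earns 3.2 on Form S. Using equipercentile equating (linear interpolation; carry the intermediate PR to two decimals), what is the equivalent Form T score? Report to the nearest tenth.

PR of 3.2 on Form S: 72.7 + (3.2 − 3)/(4 − 3) × (76.1 − 72.7) = 73.38
On Form T, PR 73.38 falls between score 6 (PR 65.8) and 7 (PR 75.7).
Interpolate: 6 + (73.38 − 65.8)/(75.7 − 65.8) × (7 − 6) = 6.8

6.8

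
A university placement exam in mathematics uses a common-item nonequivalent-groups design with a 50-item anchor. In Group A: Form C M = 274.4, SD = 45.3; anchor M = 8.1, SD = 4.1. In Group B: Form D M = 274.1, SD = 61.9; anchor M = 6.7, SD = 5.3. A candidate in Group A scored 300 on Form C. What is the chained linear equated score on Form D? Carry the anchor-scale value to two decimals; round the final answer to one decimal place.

317.5

Form C → anchor (Group A): v = (4.1/45.3)(300 − 274.4) + 8.1 = 10.42
anchor → Form D (Group B): y = (61.9/5.3)(10.42 − 6.7) + 274.1 = 317.5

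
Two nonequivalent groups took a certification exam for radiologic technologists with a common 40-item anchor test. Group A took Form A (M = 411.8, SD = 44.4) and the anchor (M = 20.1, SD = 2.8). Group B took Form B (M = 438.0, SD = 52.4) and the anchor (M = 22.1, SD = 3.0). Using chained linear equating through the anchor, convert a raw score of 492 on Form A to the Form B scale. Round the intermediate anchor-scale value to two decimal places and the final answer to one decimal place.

Form A → anchor (Group A): v = (2.8/44.4)(492 − 411.8) + 20.1 = 25.16
anchor → Form B (Group B): y = (52.4/3.0)(25.16 − 22.1) + 438.0 = 491.4

491.4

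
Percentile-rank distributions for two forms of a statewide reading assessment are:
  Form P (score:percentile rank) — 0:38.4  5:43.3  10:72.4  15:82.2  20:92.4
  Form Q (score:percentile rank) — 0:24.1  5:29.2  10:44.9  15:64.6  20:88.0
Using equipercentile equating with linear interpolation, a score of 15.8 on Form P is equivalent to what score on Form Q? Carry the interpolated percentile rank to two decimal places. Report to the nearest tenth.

PR of 15.8 on Form P: 82.2 + (15.8 − 15)/(20 − 15) × (92.4 − 82.2) = 83.83
On Form Q, PR 83.83 falls between score 15 (PR 64.6) and 20 (PR 88.0).
Interpolate: 15 + (83.83 − 64.6)/(88.0 − 64.6) × (20 − 15) = 19.1

19.1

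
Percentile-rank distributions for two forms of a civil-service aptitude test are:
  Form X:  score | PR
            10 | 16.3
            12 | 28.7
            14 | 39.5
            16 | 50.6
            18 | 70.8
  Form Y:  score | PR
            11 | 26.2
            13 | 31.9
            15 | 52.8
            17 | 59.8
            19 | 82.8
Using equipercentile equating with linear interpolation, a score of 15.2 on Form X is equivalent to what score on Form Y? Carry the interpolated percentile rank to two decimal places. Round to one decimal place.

PR of 15.2 on Form X: 39.5 + (15.2 − 14)/(16 − 14) × (50.6 − 39.5) = 46.16
On Form Y, PR 46.16 falls between score 13 (PR 31.9) and 15 (PR 52.8).
Interpolate: 13 + (46.16 − 31.9)/(52.8 − 31.9) × (15 − 13) = 14.4

14.4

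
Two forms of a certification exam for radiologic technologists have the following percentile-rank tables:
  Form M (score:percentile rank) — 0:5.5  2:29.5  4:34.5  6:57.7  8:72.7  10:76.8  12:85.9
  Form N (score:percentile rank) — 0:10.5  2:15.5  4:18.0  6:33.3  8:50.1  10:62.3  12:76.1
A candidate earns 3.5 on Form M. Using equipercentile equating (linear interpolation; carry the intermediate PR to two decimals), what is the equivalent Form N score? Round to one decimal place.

6.0

PR of 3.5 on Form M: 29.5 + (3.5 − 2)/(4 − 2) × (34.5 − 29.5) = 33.25
On Form N, PR 33.25 falls between score 4 (PR 18.0) and 6 (PR 33.3).
Interpolate: 4 + (33.25 − 18.0)/(33.3 − 18.0) × (6 − 4) = 6.0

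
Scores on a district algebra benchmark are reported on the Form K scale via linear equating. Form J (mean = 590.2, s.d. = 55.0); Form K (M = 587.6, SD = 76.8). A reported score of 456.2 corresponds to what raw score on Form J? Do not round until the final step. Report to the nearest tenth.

Invert y = (SD_Y/SD_X)(x − M_X) + M_Y:
x = (SD_X/SD_Y)(y − M_Y) + M_X = (55.0/76.8)(456.2 − 587.6) + 590.2
x = 0.716146 × -131.400 + 590.2 = 496.1

496.1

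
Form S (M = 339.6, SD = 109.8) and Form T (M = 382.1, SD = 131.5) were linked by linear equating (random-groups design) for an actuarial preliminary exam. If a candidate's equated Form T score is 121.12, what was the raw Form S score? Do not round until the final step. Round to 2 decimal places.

121.69

Invert y = (SD_Y/SD_X)(x − M_X) + M_Y:
x = (SD_X/SD_Y)(y − M_Y) + M_X = (109.8/131.5)(121.12 − 382.1) + 339.6
x = 0.834981 × -260.980 + 339.6 = 121.69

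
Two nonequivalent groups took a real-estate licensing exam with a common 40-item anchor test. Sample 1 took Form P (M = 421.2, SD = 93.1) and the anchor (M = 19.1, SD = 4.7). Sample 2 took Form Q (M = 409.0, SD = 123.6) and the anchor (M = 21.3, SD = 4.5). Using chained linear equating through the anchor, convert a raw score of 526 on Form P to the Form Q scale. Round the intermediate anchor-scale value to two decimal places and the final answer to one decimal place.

493.9

Form P → anchor (Sample 1): v = (4.7/93.1)(526 − 421.2) + 19.1 = 24.39
anchor → Form Q (Sample 2): y = (123.6/4.5)(24.39 − 21.3) + 409.0 = 493.9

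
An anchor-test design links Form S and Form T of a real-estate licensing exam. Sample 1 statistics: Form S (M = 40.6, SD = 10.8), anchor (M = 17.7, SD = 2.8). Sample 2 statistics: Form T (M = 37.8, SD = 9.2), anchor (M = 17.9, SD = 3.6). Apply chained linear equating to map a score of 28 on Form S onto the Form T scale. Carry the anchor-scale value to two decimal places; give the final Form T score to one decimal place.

28.9

Form S → anchor (Sample 1): v = (2.8/10.8)(28 − 40.6) + 17.7 = 14.43
anchor → Form T (Sample 2): y = (9.2/3.6)(14.43 − 17.9) + 37.8 = 28.9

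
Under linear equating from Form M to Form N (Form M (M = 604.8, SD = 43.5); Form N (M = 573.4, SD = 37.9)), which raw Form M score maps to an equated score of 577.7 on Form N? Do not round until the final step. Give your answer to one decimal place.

Invert y = (SD_Y/SD_X)(x − M_X) + M_Y:
x = (SD_X/SD_Y)(y − M_Y) + M_X = (43.5/37.9)(577.7 − 573.4) + 604.8
x = 1.147757 × 4.300 + 604.8 = 609.7

609.7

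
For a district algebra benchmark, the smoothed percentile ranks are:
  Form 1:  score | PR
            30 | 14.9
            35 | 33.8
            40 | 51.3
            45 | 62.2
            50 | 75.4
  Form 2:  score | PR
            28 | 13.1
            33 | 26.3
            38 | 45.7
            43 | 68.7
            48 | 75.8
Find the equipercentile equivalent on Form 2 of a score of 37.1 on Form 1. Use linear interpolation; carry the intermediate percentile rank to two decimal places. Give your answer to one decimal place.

36.8

PR of 37.1 on Form 1: 33.8 + (37.1 − 35)/(40 − 35) × (51.3 − 33.8) = 41.15
On Form 2, PR 41.15 falls between score 33 (PR 26.3) and 38 (PR 45.7).
Interpolate: 33 + (41.15 − 26.3)/(45.7 − 26.3) × (38 − 33) = 36.8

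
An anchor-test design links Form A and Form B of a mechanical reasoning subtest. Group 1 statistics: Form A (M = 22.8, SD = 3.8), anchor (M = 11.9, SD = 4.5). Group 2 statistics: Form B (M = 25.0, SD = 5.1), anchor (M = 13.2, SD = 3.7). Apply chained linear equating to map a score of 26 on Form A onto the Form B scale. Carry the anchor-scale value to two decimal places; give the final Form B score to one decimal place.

Form A → anchor (Group 1): v = (4.5/3.8)(26 − 22.8) + 11.9 = 15.69
anchor → Form B (Group 2): y = (5.1/3.7)(15.69 − 13.2) + 25.0 = 28.4

28.4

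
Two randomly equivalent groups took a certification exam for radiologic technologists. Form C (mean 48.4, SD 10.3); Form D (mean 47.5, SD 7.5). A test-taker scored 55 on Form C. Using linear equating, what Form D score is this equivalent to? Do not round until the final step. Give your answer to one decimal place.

Linear equating: y = (SD_Y/SD_X)(x − M_X) + M_Y
y = (7.5/10.3)(55 − 48.4) + 47.5
y = 0.728155 × 6.6 + 47.5 = 4.8058 + 47.5 = 52.3

52.3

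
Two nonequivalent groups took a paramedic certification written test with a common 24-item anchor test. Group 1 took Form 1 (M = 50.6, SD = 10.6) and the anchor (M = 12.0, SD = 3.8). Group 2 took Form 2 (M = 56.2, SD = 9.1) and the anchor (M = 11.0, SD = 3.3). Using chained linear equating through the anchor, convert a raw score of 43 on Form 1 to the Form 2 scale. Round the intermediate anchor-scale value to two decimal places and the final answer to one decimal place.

51.5

Form 1 → anchor (Group 1): v = (3.8/10.6)(43 − 50.6) + 12.0 = 9.28
anchor → Form 2 (Group 2): y = (9.1/3.3)(9.28 − 11.0) + 56.2 = 51.5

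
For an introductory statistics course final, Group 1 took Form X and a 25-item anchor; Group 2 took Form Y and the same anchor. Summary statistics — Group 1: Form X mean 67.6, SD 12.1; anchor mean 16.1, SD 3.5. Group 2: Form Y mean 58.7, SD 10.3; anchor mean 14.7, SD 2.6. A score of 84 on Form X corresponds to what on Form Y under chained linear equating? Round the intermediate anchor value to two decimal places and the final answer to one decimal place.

Form X → anchor (Group 1): v = (3.5/12.1)(84 − 67.6) + 16.1 = 20.84
anchor → Form Y (Group 2): y = (10.3/2.6)(20.84 − 14.7) + 58.7 = 83.0

83.0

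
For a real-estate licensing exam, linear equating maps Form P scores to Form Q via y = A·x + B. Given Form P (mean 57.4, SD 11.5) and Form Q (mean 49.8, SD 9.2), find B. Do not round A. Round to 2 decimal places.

3.88

A = SD_Y / SD_X = 9.2 / 11.5 = 0.800000
B = M_Y − A·M_X = 49.8 − 0.800000 × 57.4 = 3.88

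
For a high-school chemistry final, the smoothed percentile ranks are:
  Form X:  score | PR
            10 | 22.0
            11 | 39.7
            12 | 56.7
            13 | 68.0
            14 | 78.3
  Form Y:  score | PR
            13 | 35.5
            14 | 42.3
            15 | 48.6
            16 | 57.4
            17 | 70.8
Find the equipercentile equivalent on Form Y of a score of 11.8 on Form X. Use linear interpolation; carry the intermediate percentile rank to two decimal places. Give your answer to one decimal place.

15.5

PR of 11.8 on Form X: 39.7 + (11.8 − 11)/(12 − 11) × (56.7 − 39.7) = 53.30
On Form Y, PR 53.30 falls between score 15 (PR 48.6) and 16 (PR 57.4).
Interpolate: 15 + (53.30 − 48.6)/(57.4 − 48.6) × (16 − 15) = 15.5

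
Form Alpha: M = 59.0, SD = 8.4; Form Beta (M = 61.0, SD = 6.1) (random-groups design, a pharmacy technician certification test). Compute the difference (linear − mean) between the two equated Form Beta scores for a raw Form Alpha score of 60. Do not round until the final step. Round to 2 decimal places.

Mean-equated: 60 + (61.0 − 59.0) = 62.00
Linear-equated: (6.1/8.4)(60 − 59.0) + 61.0 = 61.726
Difference = 61.726 − 62.00 = -0.27

-0.27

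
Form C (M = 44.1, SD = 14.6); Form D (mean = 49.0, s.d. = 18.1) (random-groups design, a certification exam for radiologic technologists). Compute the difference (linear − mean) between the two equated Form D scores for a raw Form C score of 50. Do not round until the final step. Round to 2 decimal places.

Mean-equated: 50 + (49.0 − 44.1) = 54.90
Linear-equated: (18.1/14.6)(50 − 44.1) + 49.0 = 56.314
Difference = 56.314 − 54.90 = 1.41

1.41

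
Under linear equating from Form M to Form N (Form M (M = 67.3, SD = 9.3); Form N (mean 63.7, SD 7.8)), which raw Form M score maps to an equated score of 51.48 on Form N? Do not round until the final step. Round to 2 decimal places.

52.73

Invert y = (SD_Y/SD_X)(x − M_X) + M_Y:
x = (SD_X/SD_Y)(y − M_Y) + M_X = (9.3/7.8)(51.48 − 63.7) + 67.3
x = 1.192308 × -12.220 + 67.3 = 52.73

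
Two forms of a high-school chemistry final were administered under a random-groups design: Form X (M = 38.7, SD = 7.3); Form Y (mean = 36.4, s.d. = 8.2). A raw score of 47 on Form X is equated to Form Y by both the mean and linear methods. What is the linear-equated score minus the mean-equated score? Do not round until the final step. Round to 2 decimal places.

1.02

Mean-equated: 47 + (36.4 − 38.7) = 44.70
Linear-equated: (8.2/7.3)(47 − 38.7) + 36.4 = 45.723
Difference = 45.723 − 44.70 = 1.02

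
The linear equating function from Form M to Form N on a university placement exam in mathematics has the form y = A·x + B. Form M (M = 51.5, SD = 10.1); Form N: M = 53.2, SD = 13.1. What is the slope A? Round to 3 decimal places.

1.297

A = SD_Y / SD_X = 13.1 / 10.1 = 1.297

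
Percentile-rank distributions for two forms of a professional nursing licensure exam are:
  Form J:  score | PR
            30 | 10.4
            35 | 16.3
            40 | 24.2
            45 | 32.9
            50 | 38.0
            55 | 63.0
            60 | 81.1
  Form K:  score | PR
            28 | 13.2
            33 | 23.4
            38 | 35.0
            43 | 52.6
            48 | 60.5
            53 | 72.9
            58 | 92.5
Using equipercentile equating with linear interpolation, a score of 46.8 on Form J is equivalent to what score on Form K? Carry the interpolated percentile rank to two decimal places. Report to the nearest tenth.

37.9

PR of 46.8 on Form J: 32.9 + (46.8 − 45)/(50 − 45) × (38.0 − 32.9) = 34.74
On Form K, PR 34.74 falls between score 33 (PR 23.4) and 38 (PR 35.0).
Interpolate: 33 + (34.74 − 23.4)/(35.0 − 23.4) × (38 − 33) = 37.9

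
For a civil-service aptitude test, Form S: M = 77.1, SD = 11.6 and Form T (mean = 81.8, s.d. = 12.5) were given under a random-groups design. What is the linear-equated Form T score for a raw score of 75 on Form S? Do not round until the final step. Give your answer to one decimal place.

79.5

Linear equating: y = (SD_Y/SD_X)(x − M_X) + M_Y
y = (12.5/11.6)(75 − 77.1) + 81.8
y = 1.077586 × -2.1 + 81.8 = -2.2629 + 81.8 = 79.5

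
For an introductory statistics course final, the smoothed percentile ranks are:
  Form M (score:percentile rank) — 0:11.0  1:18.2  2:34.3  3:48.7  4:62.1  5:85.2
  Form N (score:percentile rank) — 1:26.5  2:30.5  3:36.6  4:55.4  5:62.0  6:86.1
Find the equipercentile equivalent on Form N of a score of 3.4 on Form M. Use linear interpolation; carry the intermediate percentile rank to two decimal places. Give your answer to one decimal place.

PR of 3.4 on Form M: 48.7 + (3.4 − 3)/(4 − 3) × (62.1 − 48.7) = 54.06
On Form N, PR 54.06 falls between score 3 (PR 36.6) and 4 (PR 55.4).
Interpolate: 3 + (54.06 − 36.6)/(55.4 − 36.6) × (4 − 3) = 3.9

3.9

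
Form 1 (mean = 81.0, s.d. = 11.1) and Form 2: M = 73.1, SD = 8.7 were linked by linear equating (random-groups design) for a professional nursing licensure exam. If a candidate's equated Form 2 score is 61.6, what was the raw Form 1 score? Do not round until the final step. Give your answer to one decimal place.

66.3

Invert y = (SD_Y/SD_X)(x − M_X) + M_Y:
x = (SD_X/SD_Y)(y − M_Y) + M_X = (11.1/8.7)(61.6 − 73.1) + 81.0
x = 1.275862 × -11.500 + 81.0 = 66.3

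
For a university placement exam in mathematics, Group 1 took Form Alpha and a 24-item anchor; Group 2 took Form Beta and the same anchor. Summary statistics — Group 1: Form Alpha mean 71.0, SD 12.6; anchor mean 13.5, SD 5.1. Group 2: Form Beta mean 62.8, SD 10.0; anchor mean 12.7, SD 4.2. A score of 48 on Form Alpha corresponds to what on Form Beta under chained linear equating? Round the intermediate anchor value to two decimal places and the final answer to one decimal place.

42.5

Form Alpha → anchor (Group 1): v = (5.1/12.6)(48 − 71.0) + 13.5 = 4.19
anchor → Form Beta (Group 2): y = (10.0/4.2)(4.19 − 12.7) + 62.8 = 42.5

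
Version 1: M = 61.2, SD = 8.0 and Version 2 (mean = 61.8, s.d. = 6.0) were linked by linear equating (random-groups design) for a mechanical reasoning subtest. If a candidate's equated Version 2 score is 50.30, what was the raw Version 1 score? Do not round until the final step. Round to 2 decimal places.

45.87

Invert y = (SD_Y/SD_X)(x − M_X) + M_Y:
x = (SD_X/SD_Y)(y − M_Y) + M_X = (8.0/6.0)(50.30 − 61.8) + 61.2
x = 1.333333 × -11.500 + 61.2 = 45.87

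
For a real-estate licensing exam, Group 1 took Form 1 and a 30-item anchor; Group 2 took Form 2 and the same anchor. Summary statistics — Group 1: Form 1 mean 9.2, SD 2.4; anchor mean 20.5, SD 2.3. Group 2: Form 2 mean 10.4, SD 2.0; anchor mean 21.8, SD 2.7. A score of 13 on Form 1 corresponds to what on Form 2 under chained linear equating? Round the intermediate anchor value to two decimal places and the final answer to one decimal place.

12.1

Form 1 → anchor (Group 1): v = (2.3/2.4)(13 − 9.2) + 20.5 = 24.14
anchor → Form 2 (Group 2): y = (2.0/2.7)(24.14 − 21.8) + 10.4 = 12.1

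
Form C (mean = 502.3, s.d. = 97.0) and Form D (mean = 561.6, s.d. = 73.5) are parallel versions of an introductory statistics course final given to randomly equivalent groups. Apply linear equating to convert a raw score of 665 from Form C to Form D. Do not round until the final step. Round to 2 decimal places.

684.88

Linear equating: y = (SD_Y/SD_X)(x − M_X) + M_Y
y = (73.5/97.0)(665 − 502.3) + 561.6
y = 0.757732 × 162.7 + 561.6 = 123.2830 + 561.6 = 684.88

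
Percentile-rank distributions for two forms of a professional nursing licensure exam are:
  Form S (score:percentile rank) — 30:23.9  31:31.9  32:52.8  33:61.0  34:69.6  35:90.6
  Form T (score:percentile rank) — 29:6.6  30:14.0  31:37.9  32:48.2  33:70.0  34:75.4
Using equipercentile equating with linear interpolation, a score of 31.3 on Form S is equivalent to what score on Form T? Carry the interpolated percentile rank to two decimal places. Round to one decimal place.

PR of 31.3 on Form S: 31.9 + (31.3 − 31)/(32 − 31) × (52.8 − 31.9) = 38.17
On Form T, PR 38.17 falls between score 31 (PR 37.9) and 32 (PR 48.2).
Interpolate: 31 + (38.17 − 37.9)/(48.2 − 37.9) × (32 − 31) = 31.0

31.0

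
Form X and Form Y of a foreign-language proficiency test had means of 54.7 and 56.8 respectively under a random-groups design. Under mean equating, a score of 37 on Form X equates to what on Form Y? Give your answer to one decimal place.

Mean equating: y = x + (M_Y − M_X) = 37 + (56.8 − 54.7) = 39.1

39.1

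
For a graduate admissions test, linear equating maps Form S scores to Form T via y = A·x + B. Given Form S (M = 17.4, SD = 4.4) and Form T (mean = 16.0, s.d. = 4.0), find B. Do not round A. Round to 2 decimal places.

0.18

A = SD_Y / SD_X = 4.0 / 4.4 = 0.909091
B = M_Y − A·M_X = 16.0 − 0.909091 × 17.4 = 0.18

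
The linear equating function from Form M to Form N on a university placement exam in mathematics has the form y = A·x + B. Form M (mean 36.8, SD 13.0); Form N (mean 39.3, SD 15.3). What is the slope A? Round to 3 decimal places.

1.177

A = SD_Y / SD_X = 15.3 / 13.0 = 1.177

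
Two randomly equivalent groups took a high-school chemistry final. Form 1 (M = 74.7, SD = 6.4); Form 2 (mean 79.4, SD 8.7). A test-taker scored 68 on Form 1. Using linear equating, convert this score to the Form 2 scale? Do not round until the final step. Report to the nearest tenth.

Linear equating: y = (SD_Y/SD_X)(x − M_X) + M_Y
y = (8.7/6.4)(68 − 74.7) + 79.4
y = 1.359375 × -6.7 + 79.4 = -9.1078 + 79.4 = 70.3

70.3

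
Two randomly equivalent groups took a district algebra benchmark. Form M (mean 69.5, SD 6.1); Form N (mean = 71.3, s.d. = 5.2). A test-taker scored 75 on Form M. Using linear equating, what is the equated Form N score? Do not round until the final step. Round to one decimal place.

76.0

Linear equating: y = (SD_Y/SD_X)(x − M_X) + M_Y
y = (5.2/6.1)(75 − 69.5) + 71.3
y = 0.852459 × 5.5 + 71.3 = 4.6885 + 71.3 = 76.0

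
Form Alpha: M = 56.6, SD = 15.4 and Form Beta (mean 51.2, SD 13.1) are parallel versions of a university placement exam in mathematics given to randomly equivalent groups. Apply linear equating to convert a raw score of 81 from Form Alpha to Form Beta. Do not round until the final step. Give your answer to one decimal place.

72.0

Linear equating: y = (SD_Y/SD_X)(x − M_X) + M_Y
y = (13.1/15.4)(81 − 56.6) + 51.2
y = 0.850649 × 24.4 + 51.2 = 20.7558 + 51.2 = 72.0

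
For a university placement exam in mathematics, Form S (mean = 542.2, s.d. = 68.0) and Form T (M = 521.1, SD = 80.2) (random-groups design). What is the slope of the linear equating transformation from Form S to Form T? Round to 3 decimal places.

A = SD_Y / SD_X = 80.2 / 68.0 = 1.179

1.179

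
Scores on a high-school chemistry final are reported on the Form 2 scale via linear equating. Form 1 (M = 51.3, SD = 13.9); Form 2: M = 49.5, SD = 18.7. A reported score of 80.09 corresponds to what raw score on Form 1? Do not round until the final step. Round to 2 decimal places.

Invert y = (SD_Y/SD_X)(x − M_X) + M_Y:
x = (SD_X/SD_Y)(y − M_Y) + M_X = (13.9/18.7)(80.09 − 49.5) + 51.3
x = 0.743316 × 30.590 + 51.3 = 74.04

74.04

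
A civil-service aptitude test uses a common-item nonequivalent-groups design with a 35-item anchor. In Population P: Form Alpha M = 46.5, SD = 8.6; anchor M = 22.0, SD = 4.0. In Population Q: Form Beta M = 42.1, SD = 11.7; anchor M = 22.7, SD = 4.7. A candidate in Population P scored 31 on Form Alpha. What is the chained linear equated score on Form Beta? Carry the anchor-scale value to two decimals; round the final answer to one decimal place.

22.4

Form Alpha → anchor (Population P): v = (4.0/8.6)(31 − 46.5) + 22.0 = 14.79
anchor → Form Beta (Population Q): y = (11.7/4.7)(14.79 − 22.7) + 42.1 = 22.4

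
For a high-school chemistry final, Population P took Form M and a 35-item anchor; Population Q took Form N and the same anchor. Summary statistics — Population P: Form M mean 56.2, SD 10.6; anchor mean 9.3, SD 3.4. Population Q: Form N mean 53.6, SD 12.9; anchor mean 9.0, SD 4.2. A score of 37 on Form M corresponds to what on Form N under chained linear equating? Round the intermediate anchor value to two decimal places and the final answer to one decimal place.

35.6

Form M → anchor (Population P): v = (3.4/10.6)(37 − 56.2) + 9.3 = 3.14
anchor → Form N (Population Q): y = (12.9/4.2)(3.14 − 9.0) + 53.6 = 35.6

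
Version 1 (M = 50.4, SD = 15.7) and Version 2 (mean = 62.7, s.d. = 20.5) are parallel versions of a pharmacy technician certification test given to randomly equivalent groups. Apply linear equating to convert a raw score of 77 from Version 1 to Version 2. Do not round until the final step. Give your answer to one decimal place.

97.4

Linear equating: y = (SD_Y/SD_X)(x − M_X) + M_Y
y = (20.5/15.7)(77 − 50.4) + 62.7
y = 1.305732 × 26.6 + 62.7 = 34.7325 + 62.7 = 97.4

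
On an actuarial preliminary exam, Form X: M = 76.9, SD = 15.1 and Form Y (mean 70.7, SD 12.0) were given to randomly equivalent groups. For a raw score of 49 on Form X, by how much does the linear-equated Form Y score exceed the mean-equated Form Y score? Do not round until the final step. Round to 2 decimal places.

Mean-equated: 49 + (70.7 − 76.9) = 42.80
Linear-equated: (12.0/15.1)(49 − 76.9) + 70.7 = 48.528
Difference = 48.528 − 42.80 = 5.73

5.73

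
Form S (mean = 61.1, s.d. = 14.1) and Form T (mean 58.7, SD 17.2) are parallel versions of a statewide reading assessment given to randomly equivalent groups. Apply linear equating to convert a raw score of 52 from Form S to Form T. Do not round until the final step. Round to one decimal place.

Linear equating: y = (SD_Y/SD_X)(x − M_X) + M_Y
y = (17.2/14.1)(52 − 61.1) + 58.7
y = 1.219858 × -9.1 + 58.7 = -11.1007 + 58.7 = 47.6

47.6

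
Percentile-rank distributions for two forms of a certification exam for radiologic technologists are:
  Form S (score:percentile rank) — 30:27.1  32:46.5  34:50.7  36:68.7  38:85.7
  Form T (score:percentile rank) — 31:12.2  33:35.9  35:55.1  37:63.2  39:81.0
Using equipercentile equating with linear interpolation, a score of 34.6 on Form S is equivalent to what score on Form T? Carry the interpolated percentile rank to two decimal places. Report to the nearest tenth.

35.2

PR of 34.6 on Form S: 50.7 + (34.6 − 34)/(36 − 34) × (68.7 − 50.7) = 56.10
On Form T, PR 56.10 falls between score 35 (PR 55.1) and 37 (PR 63.2).
Interpolate: 35 + (56.10 − 55.1)/(63.2 − 55.1) × (37 − 35) = 35.2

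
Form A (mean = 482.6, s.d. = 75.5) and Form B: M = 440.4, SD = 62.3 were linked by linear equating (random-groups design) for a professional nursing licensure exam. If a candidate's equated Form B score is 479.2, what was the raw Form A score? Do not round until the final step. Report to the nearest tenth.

529.6

Invert y = (SD_Y/SD_X)(x − M_X) + M_Y:
x = (SD_X/SD_Y)(y − M_Y) + M_X = (75.5/62.3)(479.2 − 440.4) + 482.6
x = 1.211878 × 38.800 + 482.6 = 529.6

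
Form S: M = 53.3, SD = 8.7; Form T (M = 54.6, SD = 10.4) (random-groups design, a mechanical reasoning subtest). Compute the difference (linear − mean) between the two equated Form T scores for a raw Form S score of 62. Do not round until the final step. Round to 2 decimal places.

1.70

Mean-equated: 62 + (54.6 − 53.3) = 63.30
Linear-equated: (10.4/8.7)(62 − 53.3) + 54.6 = 65.000
Difference = 65.000 − 63.30 = 1.70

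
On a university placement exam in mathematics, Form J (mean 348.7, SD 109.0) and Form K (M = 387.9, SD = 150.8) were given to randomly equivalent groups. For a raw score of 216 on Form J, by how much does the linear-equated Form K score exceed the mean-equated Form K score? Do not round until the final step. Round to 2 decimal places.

Mean-equated: 216 + (387.9 − 348.7) = 255.20
Linear-equated: (150.8/109.0)(216 − 348.7) + 387.9 = 204.311
Difference = 204.311 − 255.20 = -50.89

-50.89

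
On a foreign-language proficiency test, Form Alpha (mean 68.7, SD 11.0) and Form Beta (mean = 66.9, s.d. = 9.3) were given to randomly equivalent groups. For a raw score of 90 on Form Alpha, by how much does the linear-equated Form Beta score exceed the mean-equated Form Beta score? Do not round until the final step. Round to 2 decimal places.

-3.29

Mean-equated: 90 + (66.9 − 68.7) = 88.20
Linear-equated: (9.3/11.0)(90 − 68.7) + 66.9 = 84.908
Difference = 84.908 − 88.20 = -3.29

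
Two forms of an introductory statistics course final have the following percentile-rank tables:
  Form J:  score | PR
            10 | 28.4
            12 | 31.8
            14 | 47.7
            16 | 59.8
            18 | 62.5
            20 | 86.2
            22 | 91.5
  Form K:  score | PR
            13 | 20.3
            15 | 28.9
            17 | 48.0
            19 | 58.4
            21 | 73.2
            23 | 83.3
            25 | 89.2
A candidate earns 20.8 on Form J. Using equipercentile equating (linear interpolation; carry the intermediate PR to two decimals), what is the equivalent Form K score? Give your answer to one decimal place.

24.7

PR of 20.8 on Form J: 86.2 + (20.8 − 20)/(22 − 20) × (91.5 − 86.2) = 88.32
On Form K, PR 88.32 falls between score 23 (PR 83.3) and 25 (PR 89.2).
Interpolate: 23 + (88.32 − 83.3)/(89.2 − 83.3) × (25 − 23) = 24.7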